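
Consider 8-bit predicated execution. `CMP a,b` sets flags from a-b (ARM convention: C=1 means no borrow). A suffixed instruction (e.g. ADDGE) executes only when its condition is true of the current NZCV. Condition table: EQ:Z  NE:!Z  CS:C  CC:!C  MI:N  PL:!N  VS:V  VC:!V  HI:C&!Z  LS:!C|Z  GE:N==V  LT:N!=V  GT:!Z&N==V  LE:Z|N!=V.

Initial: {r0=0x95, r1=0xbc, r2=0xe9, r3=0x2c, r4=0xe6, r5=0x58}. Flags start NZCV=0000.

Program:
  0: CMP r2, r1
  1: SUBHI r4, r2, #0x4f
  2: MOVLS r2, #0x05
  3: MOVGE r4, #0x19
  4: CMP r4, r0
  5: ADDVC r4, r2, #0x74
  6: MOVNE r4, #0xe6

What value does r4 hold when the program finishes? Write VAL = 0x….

0: ✓ CMP  NZCV=0010
1: ✓ SUBHI  r4←0x9a
2: · MOVLS
3: ✓ MOVGE  r4←0x19
4: ✓ CMP  NZCV=1001
5: · ADDVC
6: ✓ MOVNE  r4←0xe6

VAL = 0xe6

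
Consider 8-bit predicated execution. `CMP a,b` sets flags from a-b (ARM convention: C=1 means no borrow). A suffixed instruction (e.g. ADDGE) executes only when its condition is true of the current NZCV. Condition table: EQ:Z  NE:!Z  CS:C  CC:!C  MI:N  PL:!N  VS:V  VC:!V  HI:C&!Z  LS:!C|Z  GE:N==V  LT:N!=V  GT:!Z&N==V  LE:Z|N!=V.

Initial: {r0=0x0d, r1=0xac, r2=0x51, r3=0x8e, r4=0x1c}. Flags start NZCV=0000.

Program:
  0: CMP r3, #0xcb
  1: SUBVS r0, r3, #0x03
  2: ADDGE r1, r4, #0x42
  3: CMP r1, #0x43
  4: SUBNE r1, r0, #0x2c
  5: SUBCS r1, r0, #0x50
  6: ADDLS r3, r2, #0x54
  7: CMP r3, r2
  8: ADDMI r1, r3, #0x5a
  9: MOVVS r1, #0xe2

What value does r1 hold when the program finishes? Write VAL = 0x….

0: ✓ CMP  NZCV=1000
1: · SUBVS
2: · ADDGE
3: ✓ CMP  NZCV=0011
4: ✓ SUBNE  r1←0xe1
5: ✓ SUBCS  r1←0xbd
6: · ADDLS
7: ✓ CMP  NZCV=0011
8: · ADDMI
9: ✓ MOVVS  r1←0xe2

VAL = 0xe2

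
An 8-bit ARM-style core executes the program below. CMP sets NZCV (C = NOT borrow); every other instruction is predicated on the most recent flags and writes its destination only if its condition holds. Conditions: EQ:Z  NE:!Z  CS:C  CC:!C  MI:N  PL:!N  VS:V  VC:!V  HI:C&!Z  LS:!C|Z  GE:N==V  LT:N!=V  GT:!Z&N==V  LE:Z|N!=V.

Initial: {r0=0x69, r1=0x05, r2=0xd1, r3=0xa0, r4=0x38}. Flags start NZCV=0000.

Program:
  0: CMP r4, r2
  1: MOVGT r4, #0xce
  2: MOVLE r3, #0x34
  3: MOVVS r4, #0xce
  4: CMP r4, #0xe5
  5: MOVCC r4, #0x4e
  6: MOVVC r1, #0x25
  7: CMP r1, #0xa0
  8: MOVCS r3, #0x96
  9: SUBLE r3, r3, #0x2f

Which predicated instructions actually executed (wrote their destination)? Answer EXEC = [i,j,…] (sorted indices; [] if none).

0: ✓ CMP  NZCV=0000
1: ✓ MOVGT  r4←0xce
2: · MOVLE
3: · MOVVS
4: ✓ CMP  NZCV=1000
5: ✓ MOVCC  r4←0x4e
6: ✓ MOVVC  r1←0x25
7: ✓ CMP  NZCV=1001
8: · MOVCS
9: · SUBLE

EXEC = [1,5,6]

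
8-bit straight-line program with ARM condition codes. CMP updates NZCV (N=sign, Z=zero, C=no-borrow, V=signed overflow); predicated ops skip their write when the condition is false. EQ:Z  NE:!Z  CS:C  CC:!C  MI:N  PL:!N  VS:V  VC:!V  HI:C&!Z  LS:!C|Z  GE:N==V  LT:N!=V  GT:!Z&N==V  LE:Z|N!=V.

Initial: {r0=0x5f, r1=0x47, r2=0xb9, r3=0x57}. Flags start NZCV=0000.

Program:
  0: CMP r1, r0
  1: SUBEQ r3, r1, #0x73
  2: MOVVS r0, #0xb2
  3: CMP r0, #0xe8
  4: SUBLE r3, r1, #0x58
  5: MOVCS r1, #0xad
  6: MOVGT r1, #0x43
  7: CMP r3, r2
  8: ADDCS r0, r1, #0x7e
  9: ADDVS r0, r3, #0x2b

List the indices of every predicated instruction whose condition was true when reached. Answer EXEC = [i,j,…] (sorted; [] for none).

0: ✓ CMP  NZCV=1000
1: · SUBEQ
2: · MOVVS
3: ✓ CMP  NZCV=0000
4: · SUBLE
5: · MOVCS
6: ✓ MOVGT  r1←0x43
7: ✓ CMP  NZCV=1001
8: · ADDCS
9: ✓ ADDVS  r0←0x82

EXEC = [6,9]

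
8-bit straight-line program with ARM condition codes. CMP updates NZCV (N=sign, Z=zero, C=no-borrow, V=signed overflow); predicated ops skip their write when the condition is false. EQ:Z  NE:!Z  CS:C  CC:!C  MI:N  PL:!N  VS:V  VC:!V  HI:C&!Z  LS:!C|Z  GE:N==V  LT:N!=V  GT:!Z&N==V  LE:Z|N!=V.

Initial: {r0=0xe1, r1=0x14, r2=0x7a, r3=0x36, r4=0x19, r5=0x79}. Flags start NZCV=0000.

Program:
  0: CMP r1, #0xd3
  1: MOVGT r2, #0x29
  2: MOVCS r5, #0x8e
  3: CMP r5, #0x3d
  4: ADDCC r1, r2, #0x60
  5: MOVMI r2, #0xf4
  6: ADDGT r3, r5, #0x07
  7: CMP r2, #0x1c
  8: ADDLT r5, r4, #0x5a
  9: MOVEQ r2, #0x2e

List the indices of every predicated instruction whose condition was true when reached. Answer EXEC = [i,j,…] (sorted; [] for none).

[0] flags=0000 → (cmp)
[1] flags=0000 GT?T → r2=0x29
[2] flags=0000 CS?F → skip
[3] flags=0010 → (cmp)
[4] flags=0010 CC?F → skip
[5] flags=0010 MI?F → skip
[6] flags=0010 GT?T → r3=0x80
[7] flags=0010 → (cmp)
[8] flags=0010 LT?F → skip
[9] flags=0010 EQ?F → skip

EXEC = [1,6]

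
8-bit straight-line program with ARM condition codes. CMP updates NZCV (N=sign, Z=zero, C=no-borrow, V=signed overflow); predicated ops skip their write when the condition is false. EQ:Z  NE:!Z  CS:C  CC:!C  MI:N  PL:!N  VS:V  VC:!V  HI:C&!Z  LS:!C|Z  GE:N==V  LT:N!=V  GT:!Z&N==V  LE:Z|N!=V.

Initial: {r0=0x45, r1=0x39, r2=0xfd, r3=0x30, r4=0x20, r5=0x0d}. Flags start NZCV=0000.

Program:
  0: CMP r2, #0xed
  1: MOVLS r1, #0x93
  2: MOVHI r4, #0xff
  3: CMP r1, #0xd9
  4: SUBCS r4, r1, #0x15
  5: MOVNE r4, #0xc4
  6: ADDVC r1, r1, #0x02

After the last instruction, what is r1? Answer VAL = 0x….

0: ✓ CMP  NZCV=0010
1: · MOVLS
2: ✓ MOVHI  r4←0xff
3: ✓ CMP  NZCV=0000
4: · SUBCS
5: ✓ MOVNE  r4←0xc4
6: ✓ ADDVC  r1←0x3b

VAL = 0x3b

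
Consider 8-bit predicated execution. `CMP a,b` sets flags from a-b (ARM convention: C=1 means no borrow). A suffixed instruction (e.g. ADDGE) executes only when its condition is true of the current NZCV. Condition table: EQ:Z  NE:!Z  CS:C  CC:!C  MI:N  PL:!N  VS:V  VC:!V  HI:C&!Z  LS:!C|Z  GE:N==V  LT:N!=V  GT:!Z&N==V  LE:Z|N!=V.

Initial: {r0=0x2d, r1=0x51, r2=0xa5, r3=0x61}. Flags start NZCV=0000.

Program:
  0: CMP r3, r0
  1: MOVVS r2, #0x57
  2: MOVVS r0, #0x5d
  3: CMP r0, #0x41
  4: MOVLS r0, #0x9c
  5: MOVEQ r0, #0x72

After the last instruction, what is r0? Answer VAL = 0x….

VAL = 0x9c

0: ✓ CMP  NZCV=0010
1: · MOVVS
2: · MOVVS
3: ✓ CMP  NZCV=1000
4: ✓ MOVLS  r0←0x9c
5: · MOVEQ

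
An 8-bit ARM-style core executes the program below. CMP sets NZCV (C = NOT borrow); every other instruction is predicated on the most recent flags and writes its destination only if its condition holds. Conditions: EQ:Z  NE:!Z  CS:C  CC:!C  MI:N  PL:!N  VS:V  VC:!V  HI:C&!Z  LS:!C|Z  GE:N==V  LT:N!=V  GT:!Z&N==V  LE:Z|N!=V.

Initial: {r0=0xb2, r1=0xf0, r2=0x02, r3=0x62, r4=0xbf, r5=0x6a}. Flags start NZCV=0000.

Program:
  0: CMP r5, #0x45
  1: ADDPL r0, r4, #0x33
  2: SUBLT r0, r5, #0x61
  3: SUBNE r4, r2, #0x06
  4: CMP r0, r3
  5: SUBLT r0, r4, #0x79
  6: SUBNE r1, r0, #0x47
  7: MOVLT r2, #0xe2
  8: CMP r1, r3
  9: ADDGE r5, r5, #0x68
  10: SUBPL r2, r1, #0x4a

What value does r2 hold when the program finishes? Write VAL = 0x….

VAL = 0xe2

[0] flags=0010 → (cmp)
[1] flags=0010 PL?T → r0=0xf2
[2] flags=0010 LT?F → skip
[3] flags=0010 NE?T → r4=0xfc
[4] flags=1010 → (cmp)
[5] flags=1010 LT?T → r0=0x83
[6] flags=1010 NE?T → r1=0x3c
[7] flags=1010 LT?T → r2=0xe2
[8] flags=1000 → (cmp)
[9] flags=1000 GE?F → skip
[10] flags=1000 PL?F → skip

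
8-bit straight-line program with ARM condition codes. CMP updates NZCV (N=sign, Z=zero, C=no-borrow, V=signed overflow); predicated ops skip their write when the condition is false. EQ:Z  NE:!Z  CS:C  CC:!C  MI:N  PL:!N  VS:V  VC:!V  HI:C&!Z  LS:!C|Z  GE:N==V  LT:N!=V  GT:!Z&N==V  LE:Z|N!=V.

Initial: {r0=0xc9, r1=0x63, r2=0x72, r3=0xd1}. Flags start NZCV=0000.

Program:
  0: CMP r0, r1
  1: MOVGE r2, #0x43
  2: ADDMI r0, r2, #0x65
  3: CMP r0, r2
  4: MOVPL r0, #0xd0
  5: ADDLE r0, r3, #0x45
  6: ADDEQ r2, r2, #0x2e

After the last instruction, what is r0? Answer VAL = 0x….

VAL = 0x16

[0] flags=0011 → (cmp)
[1] flags=0011 GE?F → skip
[2] flags=0011 MI?F → skip
[3] flags=0011 → (cmp)
[4] flags=0011 PL?T → r0=0xd0
[5] flags=0011 LE?T → r0=0x16
[6] flags=0011 EQ?F → skip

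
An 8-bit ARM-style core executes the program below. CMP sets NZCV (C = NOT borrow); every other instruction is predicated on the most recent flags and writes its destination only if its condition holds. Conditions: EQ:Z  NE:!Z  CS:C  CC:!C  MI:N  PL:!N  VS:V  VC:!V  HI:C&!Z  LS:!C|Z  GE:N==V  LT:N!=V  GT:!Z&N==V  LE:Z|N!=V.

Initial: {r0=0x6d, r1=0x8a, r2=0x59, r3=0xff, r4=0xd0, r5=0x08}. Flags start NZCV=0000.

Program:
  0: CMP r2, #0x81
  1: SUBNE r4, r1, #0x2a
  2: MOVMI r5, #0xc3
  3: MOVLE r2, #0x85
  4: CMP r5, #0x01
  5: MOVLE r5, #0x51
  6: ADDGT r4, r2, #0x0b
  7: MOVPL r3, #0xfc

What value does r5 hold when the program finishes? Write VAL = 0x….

[0] flags=1001 → (cmp)
[1] flags=1001 NE?T → r4=0x60
[2] flags=1001 MI?T → r5=0xc3
[3] flags=1001 LE?F → skip
[4] flags=1010 → (cmp)
[5] flags=1010 LE?T → r5=0x51
[6] flags=1010 GT?F → skip
[7] flags=1010 PL?F → skip

VAL = 0x51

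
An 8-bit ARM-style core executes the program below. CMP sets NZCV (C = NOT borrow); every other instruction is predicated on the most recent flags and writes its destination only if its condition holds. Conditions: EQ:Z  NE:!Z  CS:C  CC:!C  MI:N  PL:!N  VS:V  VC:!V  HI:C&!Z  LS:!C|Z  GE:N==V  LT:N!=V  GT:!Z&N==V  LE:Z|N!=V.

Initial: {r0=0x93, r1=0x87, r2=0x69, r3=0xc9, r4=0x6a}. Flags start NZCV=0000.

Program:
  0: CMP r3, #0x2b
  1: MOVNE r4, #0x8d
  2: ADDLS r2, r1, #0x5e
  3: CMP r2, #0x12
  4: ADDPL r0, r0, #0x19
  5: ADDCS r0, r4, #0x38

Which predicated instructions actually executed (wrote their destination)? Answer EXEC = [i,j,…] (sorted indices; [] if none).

EXEC = [1,4,5]

0: ✓ CMP  NZCV=1010
1: ✓ MOVNE  r4←0x8d
2: · ADDLS
3: ✓ CMP  NZCV=0010
4: ✓ ADDPL  r0←0xac
5: ✓ ADDCS  r0←0xc5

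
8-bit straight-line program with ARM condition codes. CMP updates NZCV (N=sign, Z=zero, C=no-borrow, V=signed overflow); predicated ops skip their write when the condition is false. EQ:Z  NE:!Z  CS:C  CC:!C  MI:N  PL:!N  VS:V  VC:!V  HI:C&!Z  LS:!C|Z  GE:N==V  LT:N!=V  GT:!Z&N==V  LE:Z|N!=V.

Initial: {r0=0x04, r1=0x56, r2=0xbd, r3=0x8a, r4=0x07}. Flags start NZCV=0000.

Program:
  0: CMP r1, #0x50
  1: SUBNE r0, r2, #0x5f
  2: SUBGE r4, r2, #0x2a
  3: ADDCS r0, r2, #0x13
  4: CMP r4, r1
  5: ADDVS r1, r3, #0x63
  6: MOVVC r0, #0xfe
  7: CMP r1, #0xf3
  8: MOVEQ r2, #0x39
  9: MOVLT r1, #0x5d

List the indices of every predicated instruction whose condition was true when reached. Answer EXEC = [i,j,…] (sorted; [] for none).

EXEC = [1,2,3,5,9]

[0] flags=0010 → (cmp)
[1] flags=0010 NE?T → r0=0x5e
[2] flags=0010 GE?T → r4=0x93
[3] flags=0010 CS?T → r0=0xd0
[4] flags=0011 → (cmp)
[5] flags=0011 VS?T → r1=0xed
[6] flags=0011 VC?F → skip
[7] flags=1000 → (cmp)
[8] flags=1000 EQ?F → skip
[9] flags=1000 LT?T → r1=0x5d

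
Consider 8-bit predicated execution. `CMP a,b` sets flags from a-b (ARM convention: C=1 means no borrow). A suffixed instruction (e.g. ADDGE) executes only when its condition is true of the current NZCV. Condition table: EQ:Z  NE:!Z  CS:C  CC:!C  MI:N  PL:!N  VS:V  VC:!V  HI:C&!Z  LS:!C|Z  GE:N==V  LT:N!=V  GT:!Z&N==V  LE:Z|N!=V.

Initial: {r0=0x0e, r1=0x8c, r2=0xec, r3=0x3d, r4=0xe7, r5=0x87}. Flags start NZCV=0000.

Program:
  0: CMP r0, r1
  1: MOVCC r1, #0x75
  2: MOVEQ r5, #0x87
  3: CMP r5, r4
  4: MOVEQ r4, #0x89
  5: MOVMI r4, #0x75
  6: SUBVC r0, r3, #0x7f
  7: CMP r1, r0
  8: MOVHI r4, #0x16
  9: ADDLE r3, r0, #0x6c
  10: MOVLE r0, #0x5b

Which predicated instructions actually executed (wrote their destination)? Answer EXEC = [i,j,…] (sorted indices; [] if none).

EXEC = [1,5,6]

0: ✓ CMP  NZCV=1001
1: ✓ MOVCC  r1←0x75
2: · MOVEQ
3: ✓ CMP  NZCV=1000
4: · MOVEQ
5: ✓ MOVMI  r4←0x75
6: ✓ SUBVC  r0←0xbe
7: ✓ CMP  NZCV=1001
8: · MOVHI
9: · ADDLE
10: · MOVLE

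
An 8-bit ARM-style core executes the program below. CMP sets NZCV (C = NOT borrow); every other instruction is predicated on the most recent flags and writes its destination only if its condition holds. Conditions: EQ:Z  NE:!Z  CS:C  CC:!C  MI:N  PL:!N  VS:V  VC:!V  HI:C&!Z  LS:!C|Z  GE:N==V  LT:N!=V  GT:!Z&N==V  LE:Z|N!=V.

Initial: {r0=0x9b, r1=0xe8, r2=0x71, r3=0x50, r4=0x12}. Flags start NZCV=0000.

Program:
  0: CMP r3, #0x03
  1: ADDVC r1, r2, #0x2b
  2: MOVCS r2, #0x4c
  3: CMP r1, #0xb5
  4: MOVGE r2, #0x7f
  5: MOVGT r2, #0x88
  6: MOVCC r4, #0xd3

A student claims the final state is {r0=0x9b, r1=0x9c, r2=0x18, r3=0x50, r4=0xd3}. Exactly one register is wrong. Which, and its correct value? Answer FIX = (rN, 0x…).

FIX = (r2, 0x4c)

0: ✓ CMP  NZCV=0010
1: ✓ ADDVC  r1←0x9c
2: ✓ MOVCS  r2←0x4c
3: ✓ CMP  NZCV=1000
4: · MOVGE
5: · MOVGT
6: ✓ MOVCC  r4←0xd3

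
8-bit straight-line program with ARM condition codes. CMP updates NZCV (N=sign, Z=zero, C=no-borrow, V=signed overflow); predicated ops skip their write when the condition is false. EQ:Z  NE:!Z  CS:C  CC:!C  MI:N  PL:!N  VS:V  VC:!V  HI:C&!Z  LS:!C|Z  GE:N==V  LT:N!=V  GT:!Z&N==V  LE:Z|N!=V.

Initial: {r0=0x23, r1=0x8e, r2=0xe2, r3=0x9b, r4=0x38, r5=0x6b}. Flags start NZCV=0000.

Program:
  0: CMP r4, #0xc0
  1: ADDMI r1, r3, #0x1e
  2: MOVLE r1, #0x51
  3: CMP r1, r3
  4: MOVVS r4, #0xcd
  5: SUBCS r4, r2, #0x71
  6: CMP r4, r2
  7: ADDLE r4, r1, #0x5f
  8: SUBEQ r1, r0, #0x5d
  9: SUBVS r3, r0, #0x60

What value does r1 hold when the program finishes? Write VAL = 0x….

0: ✓ CMP  NZCV=0000
1: · ADDMI
2: · MOVLE
3: ✓ CMP  NZCV=1000
4: · MOVVS
5: · SUBCS
6: ✓ CMP  NZCV=0000
7: · ADDLE
8: · SUBEQ
9: · SUBVS

VAL = 0x8e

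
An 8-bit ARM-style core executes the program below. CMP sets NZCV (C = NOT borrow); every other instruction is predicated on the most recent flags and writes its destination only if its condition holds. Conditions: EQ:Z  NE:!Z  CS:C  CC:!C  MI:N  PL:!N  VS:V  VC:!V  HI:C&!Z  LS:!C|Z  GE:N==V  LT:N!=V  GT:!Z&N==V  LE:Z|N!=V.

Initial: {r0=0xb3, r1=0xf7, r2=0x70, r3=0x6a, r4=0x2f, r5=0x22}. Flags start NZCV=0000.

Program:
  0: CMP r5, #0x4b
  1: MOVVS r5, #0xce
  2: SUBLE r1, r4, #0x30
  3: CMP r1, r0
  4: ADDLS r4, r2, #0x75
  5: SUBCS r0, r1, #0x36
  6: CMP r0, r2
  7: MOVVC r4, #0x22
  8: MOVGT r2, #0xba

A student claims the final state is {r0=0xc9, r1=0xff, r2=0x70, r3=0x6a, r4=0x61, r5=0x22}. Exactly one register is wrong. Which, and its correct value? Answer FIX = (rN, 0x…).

FIX = (r4, 0x2f)

0: ✓ CMP  NZCV=1000
1: · MOVVS
2: ✓ SUBLE  r1←0xff
3: ✓ CMP  NZCV=0010
4: · ADDLS
5: ✓ SUBCS  r0←0xc9
6: ✓ CMP  NZCV=0011
7: · MOVVC
8: · MOVGT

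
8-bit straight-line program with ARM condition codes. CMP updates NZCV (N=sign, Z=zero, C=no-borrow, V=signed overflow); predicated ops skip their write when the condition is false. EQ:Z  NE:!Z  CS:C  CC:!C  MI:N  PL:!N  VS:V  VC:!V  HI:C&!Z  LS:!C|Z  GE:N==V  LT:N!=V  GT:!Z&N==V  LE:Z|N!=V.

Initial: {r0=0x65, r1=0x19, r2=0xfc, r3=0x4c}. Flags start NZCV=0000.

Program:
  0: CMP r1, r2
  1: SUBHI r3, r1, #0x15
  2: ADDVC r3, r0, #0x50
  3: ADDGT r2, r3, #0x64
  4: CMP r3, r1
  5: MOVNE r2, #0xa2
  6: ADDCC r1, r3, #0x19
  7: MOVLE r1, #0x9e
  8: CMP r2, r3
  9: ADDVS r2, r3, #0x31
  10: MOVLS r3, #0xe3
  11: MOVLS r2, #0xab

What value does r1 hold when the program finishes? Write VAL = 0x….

VAL = 0x9e

0: ✓ CMP  NZCV=0000
1: · SUBHI
2: ✓ ADDVC  r3←0xb5
3: ✓ ADDGT  r2←0x19
4: ✓ CMP  NZCV=1010
5: ✓ MOVNE  r2←0xa2
6: · ADDCC
7: ✓ MOVLE  r1←0x9e
8: ✓ CMP  NZCV=1000
9: · ADDVS
10: ✓ MOVLS  r3←0xe3
11: ✓ MOVLS  r2←0xab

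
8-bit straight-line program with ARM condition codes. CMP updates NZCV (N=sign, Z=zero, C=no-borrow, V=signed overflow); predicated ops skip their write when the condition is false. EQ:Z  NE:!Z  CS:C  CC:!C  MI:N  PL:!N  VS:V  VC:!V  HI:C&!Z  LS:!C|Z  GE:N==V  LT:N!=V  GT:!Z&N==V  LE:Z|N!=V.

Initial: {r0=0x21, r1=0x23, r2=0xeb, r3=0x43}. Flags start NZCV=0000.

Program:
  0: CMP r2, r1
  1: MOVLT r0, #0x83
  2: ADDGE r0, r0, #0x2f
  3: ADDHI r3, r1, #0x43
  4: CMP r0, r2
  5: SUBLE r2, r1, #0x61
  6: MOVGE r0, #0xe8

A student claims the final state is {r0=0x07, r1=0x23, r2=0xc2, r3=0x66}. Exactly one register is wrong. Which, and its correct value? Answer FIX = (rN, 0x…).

[0] flags=1010 → (cmp)
[1] flags=1010 LT?T → r0=0x83
[2] flags=1010 GE?F → skip
[3] flags=1010 HI?T → r3=0x66
[4] flags=1000 → (cmp)
[5] flags=1000 LE?T → r2=0xc2
[6] flags=1000 GE?F → skip

FIX = (r0, 0x83)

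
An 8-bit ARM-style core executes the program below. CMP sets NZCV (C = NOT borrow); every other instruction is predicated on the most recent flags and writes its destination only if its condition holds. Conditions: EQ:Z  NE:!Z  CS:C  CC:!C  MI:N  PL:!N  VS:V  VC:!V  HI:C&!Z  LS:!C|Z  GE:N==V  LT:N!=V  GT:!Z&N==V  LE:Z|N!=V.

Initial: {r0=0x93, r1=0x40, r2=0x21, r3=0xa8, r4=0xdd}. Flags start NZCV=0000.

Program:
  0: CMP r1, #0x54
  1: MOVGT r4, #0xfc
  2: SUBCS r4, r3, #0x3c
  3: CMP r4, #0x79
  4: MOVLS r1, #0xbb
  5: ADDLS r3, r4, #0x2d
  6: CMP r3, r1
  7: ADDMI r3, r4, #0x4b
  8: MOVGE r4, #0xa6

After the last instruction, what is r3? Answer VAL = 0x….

0: ✓ CMP  NZCV=1000
1: · MOVGT
2: · SUBCS
3: ✓ CMP  NZCV=0011
4: · MOVLS
5: · ADDLS
6: ✓ CMP  NZCV=0011
7: · ADDMI
8: · MOVGE

VAL = 0xa8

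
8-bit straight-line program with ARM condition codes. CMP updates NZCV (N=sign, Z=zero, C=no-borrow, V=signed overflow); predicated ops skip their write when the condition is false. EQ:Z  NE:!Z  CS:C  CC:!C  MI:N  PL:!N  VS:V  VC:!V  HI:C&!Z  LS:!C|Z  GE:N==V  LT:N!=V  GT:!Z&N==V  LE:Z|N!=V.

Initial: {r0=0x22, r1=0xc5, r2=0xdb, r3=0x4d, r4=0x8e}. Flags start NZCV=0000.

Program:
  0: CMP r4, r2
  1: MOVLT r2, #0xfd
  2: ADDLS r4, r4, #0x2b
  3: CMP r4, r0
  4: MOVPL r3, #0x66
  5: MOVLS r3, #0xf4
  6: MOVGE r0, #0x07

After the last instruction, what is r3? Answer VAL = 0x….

[0] flags=1000 → (cmp)
[1] flags=1000 LT?T → r2=0xfd
[2] flags=1000 LS?T → r4=0xb9
[3] flags=1010 → (cmp)
[4] flags=1010 PL?F → skip
[5] flags=1010 LS?F → skip
[6] flags=1010 GE?F → skip

VAL = 0x4d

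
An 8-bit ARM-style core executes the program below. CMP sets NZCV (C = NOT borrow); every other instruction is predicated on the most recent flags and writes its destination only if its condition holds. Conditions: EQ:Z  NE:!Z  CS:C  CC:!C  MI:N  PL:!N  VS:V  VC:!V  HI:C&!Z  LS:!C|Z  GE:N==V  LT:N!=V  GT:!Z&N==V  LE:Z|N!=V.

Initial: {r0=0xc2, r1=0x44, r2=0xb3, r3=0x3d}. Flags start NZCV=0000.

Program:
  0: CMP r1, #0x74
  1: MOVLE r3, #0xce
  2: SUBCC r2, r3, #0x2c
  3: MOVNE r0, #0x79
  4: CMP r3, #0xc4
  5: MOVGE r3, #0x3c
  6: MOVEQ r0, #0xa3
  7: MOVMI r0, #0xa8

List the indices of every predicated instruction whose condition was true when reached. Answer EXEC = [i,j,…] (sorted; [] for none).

EXEC = [1,2,3,5]

[0] flags=1000 → (cmp)
[1] flags=1000 LE?T → r3=0xce
[2] flags=1000 CC?T → r2=0xa2
[3] flags=1000 NE?T → r0=0x79
[4] flags=0010 → (cmp)
[5] flags=0010 GE?T → r3=0x3c
[6] flags=0010 EQ?F → skip
[7] flags=0010 MI?F → skip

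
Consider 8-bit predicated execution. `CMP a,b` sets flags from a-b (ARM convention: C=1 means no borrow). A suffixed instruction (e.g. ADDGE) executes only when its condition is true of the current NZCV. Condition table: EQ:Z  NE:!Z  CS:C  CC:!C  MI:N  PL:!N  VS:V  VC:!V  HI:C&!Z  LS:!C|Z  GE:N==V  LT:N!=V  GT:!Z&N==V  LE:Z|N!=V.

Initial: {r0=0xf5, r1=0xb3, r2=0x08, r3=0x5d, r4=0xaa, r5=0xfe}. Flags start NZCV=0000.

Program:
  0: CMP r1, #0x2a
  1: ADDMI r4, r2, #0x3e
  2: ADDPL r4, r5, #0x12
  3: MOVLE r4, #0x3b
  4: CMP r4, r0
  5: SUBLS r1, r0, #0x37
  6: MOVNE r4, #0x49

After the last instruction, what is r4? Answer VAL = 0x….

VAL = 0x49

0: ✓ CMP  NZCV=1010
1: ✓ ADDMI  r4←0x46
2: · ADDPL
3: ✓ MOVLE  r4←0x3b
4: ✓ CMP  NZCV=0000
5: ✓ SUBLS  r1←0xbe
6: ✓ MOVNE  r4←0x49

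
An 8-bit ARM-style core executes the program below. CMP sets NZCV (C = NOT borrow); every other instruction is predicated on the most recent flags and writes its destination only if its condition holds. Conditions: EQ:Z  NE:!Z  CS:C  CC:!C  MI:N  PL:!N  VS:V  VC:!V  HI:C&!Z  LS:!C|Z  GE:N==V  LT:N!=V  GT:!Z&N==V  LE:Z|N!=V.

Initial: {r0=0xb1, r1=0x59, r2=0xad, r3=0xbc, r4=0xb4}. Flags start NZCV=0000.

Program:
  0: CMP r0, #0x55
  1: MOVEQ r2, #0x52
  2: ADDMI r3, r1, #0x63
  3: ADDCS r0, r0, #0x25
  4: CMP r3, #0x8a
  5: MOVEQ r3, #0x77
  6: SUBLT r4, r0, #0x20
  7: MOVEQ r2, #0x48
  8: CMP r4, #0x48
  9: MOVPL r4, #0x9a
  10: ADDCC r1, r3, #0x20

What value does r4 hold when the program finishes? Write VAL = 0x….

[0] flags=0011 → (cmp)
[1] flags=0011 EQ?F → skip
[2] flags=0011 MI?F → skip
[3] flags=0011 CS?T → r0=0xd6
[4] flags=0010 → (cmp)
[5] flags=0010 EQ?F → skip
[6] flags=0010 LT?F → skip
[7] flags=0010 EQ?F → skip
[8] flags=0011 → (cmp)
[9] flags=0011 PL?T → r4=0x9a
[10] flags=0011 CC?F → skip

VAL = 0x9a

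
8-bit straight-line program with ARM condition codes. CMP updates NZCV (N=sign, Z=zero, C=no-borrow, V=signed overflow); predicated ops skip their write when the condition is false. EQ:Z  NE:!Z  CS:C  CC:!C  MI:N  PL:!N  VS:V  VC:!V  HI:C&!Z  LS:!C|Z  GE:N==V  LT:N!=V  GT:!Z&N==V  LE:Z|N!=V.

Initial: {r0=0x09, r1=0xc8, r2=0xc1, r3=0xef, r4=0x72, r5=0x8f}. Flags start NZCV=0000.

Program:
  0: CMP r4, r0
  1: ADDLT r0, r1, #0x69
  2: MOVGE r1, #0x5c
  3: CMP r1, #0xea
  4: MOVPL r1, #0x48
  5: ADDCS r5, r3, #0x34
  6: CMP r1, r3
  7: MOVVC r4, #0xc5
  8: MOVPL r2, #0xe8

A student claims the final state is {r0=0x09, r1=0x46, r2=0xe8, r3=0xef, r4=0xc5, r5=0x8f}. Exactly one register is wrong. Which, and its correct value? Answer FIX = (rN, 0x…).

0: ✓ CMP  NZCV=0010
1: · ADDLT
2: ✓ MOVGE  r1←0x5c
3: ✓ CMP  NZCV=0000
4: ✓ MOVPL  r1←0x48
5: · ADDCS
6: ✓ CMP  NZCV=0000
7: ✓ MOVVC  r4←0xc5
8: ✓ MOVPL  r2←0xe8

FIX = (r1, 0x48)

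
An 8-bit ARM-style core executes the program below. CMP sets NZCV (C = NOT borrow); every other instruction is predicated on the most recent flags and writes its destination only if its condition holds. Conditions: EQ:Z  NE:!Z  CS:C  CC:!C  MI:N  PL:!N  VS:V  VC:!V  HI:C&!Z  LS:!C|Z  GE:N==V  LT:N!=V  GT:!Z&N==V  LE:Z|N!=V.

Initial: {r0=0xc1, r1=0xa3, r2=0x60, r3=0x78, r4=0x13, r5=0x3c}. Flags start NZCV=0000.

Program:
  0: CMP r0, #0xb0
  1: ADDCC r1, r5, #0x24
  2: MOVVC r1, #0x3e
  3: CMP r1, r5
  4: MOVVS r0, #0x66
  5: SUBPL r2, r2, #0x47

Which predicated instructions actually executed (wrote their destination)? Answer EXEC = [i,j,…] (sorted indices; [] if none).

EXEC = [2,5]

[0] flags=0010 → (cmp)
[1] flags=0010 CC?F → skip
[2] flags=0010 VC?T → r1=0x3e
[3] flags=0010 → (cmp)
[4] flags=0010 VS?F → skip
[5] flags=0010 PL?T → r2=0x19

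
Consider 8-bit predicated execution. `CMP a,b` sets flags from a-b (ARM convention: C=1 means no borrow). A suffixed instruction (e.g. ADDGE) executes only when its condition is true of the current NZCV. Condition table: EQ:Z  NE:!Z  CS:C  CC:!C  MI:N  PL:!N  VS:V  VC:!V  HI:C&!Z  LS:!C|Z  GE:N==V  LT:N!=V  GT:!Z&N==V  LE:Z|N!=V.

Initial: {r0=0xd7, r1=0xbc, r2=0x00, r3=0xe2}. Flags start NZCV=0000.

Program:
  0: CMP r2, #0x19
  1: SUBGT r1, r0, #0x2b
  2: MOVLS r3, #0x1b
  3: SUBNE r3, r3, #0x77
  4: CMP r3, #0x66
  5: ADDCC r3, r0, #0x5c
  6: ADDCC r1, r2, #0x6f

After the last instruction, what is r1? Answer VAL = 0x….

VAL = 0xbc

0: ✓ CMP  NZCV=1000
1: · SUBGT
2: ✓ MOVLS  r3←0x1b
3: ✓ SUBNE  r3←0xa4
4: ✓ CMP  NZCV=0011
5: · ADDCC
6: · ADDCC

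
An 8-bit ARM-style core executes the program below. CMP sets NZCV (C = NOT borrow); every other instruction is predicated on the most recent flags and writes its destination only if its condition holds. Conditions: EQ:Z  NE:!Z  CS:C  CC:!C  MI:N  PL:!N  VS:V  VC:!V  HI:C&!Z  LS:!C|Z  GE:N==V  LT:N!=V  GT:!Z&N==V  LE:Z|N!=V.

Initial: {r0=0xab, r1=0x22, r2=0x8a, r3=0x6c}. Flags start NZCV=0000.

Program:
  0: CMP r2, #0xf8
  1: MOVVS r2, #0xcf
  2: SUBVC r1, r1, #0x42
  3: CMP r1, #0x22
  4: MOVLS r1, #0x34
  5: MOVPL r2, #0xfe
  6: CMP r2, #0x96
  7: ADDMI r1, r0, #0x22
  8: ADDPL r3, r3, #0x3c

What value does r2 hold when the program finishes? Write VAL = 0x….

[0] flags=1000 → (cmp)
[1] flags=1000 VS?F → skip
[2] flags=1000 VC?T → r1=0xe0
[3] flags=1010 → (cmp)
[4] flags=1010 LS?F → skip
[5] flags=1010 PL?F → skip
[6] flags=1000 → (cmp)
[7] flags=1000 MI?T → r1=0xcd
[8] flags=1000 PL?F → skip

VAL = 0x8a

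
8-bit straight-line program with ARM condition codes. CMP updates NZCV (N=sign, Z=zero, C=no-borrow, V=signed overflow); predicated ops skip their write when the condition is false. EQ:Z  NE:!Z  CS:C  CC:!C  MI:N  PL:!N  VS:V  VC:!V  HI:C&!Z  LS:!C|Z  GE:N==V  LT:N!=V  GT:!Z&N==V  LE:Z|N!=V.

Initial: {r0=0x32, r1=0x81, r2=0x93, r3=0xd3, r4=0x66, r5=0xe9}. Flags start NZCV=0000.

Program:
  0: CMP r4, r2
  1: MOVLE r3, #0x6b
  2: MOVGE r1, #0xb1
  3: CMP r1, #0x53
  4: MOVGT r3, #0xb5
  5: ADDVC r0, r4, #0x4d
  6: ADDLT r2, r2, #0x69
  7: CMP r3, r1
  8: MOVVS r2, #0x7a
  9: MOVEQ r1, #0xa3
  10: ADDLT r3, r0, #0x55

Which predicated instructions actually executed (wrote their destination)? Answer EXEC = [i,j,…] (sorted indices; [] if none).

EXEC = [2,6]

0: ✓ CMP  NZCV=1001
1: · MOVLE
2: ✓ MOVGE  r1←0xb1
3: ✓ CMP  NZCV=0011
4: · MOVGT
5: · ADDVC
6: ✓ ADDLT  r2←0xfc
7: ✓ CMP  NZCV=0010
8: · MOVVS
9: · MOVEQ
10: · ADDLT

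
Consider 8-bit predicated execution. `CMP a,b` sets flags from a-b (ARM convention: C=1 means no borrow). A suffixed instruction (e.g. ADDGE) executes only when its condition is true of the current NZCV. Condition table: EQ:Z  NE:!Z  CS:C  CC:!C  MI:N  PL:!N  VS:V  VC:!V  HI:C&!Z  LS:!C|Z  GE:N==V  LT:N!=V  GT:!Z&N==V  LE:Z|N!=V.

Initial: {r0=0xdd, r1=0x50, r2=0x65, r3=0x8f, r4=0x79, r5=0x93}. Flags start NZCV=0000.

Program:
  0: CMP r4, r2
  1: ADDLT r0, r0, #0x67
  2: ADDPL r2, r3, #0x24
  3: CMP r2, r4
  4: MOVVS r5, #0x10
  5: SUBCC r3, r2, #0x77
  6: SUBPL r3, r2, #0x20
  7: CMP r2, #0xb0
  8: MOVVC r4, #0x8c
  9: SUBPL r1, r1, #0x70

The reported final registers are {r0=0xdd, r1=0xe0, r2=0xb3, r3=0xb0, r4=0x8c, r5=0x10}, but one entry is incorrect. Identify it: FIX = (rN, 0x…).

FIX = (r3, 0x93)

[0] flags=0010 → (cmp)
[1] flags=0010 LT?F → skip
[2] flags=0010 PL?T → r2=0xb3
[3] flags=0011 → (cmp)
[4] flags=0011 VS?T → r5=0x10
[5] flags=0011 CC?F → skip
[6] flags=0011 PL?T → r3=0x93
[7] flags=0010 → (cmp)
[8] flags=0010 VC?T → r4=0x8c
[9] flags=0010 PL?T → r1=0xe0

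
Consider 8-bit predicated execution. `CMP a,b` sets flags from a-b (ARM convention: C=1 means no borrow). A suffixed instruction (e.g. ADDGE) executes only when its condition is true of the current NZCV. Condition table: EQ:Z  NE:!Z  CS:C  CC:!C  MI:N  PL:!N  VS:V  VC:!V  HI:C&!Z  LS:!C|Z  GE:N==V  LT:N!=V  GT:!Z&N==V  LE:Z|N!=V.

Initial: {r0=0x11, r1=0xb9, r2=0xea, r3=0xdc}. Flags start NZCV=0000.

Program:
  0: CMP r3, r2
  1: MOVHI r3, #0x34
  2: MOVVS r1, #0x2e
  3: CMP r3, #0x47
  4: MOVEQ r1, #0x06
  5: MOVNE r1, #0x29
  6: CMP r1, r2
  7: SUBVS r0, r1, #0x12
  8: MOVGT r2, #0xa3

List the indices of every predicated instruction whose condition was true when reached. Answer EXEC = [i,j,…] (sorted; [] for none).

EXEC = [5,8]

[0] flags=1000 → (cmp)
[1] flags=1000 HI?F → skip
[2] flags=1000 VS?F → skip
[3] flags=1010 → (cmp)
[4] flags=1010 EQ?F → skip
[5] flags=1010 NE?T → r1=0x29
[6] flags=0000 → (cmp)
[7] flags=0000 VS?F → skip
[8] flags=0000 GT?T → r2=0xa3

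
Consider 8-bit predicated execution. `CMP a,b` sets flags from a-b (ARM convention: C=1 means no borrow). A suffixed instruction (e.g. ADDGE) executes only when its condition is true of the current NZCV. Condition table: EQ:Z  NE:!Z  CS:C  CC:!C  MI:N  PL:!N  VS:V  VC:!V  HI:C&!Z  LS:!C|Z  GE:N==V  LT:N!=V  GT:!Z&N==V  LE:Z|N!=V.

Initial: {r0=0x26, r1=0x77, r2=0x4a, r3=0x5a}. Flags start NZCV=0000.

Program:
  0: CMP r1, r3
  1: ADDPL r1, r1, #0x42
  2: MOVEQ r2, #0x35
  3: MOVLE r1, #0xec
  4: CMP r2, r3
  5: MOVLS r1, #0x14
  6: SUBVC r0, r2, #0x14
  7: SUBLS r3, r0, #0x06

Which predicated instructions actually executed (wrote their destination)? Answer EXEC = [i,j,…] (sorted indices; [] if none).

EXEC = [1,5,6,7]

0: ✓ CMP  NZCV=0010
1: ✓ ADDPL  r1←0xb9
2: · MOVEQ
3: · MOVLE
4: ✓ CMP  NZCV=1000
5: ✓ MOVLS  r1←0x14
6: ✓ SUBVC  r0←0x36
7: ✓ SUBLS  r3←0x30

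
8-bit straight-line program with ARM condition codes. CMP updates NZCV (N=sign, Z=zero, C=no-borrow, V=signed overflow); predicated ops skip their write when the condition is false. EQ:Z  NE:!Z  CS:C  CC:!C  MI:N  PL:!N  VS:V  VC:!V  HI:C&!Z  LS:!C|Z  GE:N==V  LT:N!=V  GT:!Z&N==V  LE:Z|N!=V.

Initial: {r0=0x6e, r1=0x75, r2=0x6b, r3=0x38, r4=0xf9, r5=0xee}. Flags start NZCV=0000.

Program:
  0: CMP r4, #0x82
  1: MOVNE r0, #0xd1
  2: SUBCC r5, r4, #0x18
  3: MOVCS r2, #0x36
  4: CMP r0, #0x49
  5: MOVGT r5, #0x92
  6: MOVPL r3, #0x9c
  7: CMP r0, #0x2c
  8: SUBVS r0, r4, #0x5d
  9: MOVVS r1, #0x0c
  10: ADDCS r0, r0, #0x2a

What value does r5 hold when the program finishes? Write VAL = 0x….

[0] flags=0010 → (cmp)
[1] flags=0010 NE?T → r0=0xd1
[2] flags=0010 CC?F → skip
[3] flags=0010 CS?T → r2=0x36
[4] flags=1010 → (cmp)
[5] flags=1010 GT?F → skip
[6] flags=1010 PL?F → skip
[7] flags=1010 → (cmp)
[8] flags=1010 VS?F → skip
[9] flags=1010 VS?F → skip
[10] flags=1010 CS?T → r0=0xfb

VAL = 0xee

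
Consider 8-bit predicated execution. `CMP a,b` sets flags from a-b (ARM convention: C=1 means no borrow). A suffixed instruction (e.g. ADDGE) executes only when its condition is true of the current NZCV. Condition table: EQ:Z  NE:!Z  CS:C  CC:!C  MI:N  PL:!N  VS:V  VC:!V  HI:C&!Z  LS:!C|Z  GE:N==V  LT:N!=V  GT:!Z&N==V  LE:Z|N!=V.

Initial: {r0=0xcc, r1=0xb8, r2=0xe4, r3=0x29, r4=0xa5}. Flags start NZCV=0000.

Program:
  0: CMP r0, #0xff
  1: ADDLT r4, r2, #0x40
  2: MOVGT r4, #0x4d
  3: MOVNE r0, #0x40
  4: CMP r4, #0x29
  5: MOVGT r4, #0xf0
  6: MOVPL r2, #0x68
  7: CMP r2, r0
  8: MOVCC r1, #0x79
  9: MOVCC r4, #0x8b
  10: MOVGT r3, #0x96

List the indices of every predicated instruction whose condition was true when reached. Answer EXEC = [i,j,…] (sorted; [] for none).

0: ✓ CMP  NZCV=1000
1: ✓ ADDLT  r4←0x24
2: · MOVGT
3: ✓ MOVNE  r0←0x40
4: ✓ CMP  NZCV=1000
5: · MOVGT
6: · MOVPL
7: ✓ CMP  NZCV=1010
8: · MOVCC
9: · MOVCC
10: · MOVGT

EXEC = [1,3]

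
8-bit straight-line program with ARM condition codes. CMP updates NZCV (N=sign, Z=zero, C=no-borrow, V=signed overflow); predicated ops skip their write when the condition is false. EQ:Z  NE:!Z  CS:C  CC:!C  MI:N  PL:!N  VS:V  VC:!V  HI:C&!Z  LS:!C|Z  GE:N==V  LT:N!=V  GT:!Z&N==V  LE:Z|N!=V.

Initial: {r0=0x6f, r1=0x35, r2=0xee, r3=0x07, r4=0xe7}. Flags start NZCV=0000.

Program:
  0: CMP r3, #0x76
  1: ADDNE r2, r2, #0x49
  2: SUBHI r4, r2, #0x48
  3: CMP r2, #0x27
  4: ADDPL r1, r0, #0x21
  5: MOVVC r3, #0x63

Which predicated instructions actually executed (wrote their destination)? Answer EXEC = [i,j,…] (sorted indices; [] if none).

EXEC = [1,4,5]

[0] flags=1000 → (cmp)
[1] flags=1000 NE?T → r2=0x37
[2] flags=1000 HI?F → skip
[3] flags=0010 → (cmp)
[4] flags=0010 PL?T → r1=0x90
[5] flags=0010 VC?T → r3=0x63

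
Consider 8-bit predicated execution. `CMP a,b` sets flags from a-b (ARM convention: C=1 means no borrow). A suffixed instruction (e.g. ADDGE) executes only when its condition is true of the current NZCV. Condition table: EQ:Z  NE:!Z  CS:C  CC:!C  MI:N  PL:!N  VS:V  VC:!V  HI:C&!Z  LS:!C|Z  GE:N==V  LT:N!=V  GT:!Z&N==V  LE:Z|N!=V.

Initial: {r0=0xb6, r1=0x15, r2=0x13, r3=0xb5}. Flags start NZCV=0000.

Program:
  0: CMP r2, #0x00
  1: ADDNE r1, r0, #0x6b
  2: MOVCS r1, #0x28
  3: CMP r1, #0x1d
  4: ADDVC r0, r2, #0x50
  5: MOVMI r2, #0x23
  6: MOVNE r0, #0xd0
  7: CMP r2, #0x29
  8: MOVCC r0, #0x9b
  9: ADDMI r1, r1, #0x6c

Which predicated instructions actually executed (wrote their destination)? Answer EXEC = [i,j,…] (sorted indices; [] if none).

[0] flags=0010 → (cmp)
[1] flags=0010 NE?T → r1=0x21
[2] flags=0010 CS?T → r1=0x28
[3] flags=0010 → (cmp)
[4] flags=0010 VC?T → r0=0x63
[5] flags=0010 MI?F → skip
[6] flags=0010 NE?T → r0=0xd0
[7] flags=1000 → (cmp)
[8] flags=1000 CC?T → r0=0x9b
[9] flags=1000 MI?T → r1=0x94

EXEC = [1,2,4,6,8,9]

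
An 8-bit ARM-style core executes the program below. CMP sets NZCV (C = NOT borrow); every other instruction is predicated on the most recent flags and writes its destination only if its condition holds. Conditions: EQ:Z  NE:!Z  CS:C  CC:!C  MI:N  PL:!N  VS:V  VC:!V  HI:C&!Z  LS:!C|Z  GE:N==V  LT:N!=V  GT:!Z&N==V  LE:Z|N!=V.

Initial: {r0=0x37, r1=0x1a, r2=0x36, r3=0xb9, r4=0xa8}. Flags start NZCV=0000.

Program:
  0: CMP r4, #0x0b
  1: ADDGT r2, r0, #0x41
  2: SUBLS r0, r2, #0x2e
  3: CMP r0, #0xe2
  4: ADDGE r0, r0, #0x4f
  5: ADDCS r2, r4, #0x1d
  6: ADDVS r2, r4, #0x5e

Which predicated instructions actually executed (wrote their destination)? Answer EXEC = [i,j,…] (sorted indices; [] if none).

0: ✓ CMP  NZCV=1010
1: · ADDGT
2: · SUBLS
3: ✓ CMP  NZCV=0000
4: ✓ ADDGE  r0←0x86
5: · ADDCS
6: · ADDVS

EXEC = [4]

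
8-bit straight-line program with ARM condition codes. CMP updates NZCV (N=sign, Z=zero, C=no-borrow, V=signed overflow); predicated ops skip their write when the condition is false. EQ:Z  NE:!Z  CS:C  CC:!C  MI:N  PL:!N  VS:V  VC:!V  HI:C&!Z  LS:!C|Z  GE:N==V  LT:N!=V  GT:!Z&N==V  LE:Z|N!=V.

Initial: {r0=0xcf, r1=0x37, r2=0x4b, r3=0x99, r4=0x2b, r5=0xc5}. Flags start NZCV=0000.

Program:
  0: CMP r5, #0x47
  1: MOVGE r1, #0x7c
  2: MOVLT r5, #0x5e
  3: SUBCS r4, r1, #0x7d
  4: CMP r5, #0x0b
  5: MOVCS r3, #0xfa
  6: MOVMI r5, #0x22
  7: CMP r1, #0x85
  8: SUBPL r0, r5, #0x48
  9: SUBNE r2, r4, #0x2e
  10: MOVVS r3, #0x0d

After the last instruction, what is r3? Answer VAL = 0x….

VAL = 0x0d

0: ✓ CMP  NZCV=0011
1: · MOVGE
2: ✓ MOVLT  r5←0x5e
3: ✓ SUBCS  r4←0xba
4: ✓ CMP  NZCV=0010
5: ✓ MOVCS  r3←0xfa
6: · MOVMI
7: ✓ CMP  NZCV=1001
8: · SUBPL
9: ✓ SUBNE  r2←0x8c
10: ✓ MOVVS  r3←0x0d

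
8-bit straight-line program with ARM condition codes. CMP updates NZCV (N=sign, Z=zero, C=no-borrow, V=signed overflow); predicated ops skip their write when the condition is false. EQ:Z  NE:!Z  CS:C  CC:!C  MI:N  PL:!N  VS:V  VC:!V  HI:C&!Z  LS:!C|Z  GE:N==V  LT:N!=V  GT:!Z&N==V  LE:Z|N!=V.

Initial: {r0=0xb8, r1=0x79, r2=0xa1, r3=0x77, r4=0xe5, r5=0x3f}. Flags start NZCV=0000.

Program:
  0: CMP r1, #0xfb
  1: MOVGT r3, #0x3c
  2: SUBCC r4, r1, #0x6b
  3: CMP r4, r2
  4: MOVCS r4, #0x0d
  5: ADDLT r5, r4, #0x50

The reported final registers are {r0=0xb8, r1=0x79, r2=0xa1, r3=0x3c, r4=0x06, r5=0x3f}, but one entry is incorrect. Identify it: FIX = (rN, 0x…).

FIX = (r4, 0x0e)

[0] flags=0000 → (cmp)
[1] flags=0000 GT?T → r3=0x3c
[2] flags=0000 CC?T → r4=0x0e
[3] flags=0000 → (cmp)
[4] flags=0000 CS?F → skip
[5] flags=0000 LT?F → skip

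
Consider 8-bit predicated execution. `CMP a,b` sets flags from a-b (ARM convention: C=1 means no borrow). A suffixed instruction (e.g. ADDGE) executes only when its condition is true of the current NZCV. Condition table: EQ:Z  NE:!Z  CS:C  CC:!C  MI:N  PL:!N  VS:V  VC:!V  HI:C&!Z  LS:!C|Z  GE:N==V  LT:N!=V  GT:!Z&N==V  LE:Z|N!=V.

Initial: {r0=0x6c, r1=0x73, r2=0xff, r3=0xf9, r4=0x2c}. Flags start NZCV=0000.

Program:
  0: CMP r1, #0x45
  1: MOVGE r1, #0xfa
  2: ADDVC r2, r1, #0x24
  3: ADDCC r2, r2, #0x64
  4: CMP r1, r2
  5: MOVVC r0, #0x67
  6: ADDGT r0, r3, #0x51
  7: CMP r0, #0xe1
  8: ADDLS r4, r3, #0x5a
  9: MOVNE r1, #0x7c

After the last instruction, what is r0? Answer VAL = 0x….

VAL = 0x67

0: ✓ CMP  NZCV=0010
1: ✓ MOVGE  r1←0xfa
2: ✓ ADDVC  r2←0x1e
3: · ADDCC
4: ✓ CMP  NZCV=1010
5: ✓ MOVVC  r0←0x67
6: · ADDGT
7: ✓ CMP  NZCV=1001
8: ✓ ADDLS  r4←0x53
9: ✓ MOVNE  r1←0x7c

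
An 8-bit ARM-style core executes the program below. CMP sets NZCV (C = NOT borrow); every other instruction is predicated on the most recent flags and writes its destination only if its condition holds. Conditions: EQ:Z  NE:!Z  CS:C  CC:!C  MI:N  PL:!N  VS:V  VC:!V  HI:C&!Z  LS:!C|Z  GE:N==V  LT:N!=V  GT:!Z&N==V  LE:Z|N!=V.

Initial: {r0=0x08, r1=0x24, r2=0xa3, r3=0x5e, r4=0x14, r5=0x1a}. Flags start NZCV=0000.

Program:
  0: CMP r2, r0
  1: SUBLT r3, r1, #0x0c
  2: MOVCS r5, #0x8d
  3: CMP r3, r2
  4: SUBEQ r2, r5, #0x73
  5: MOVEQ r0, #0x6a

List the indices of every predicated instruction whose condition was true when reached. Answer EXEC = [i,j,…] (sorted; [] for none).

EXEC = [1,2]

0: ✓ CMP  NZCV=1010
1: ✓ SUBLT  r3←0x18
2: ✓ MOVCS  r5←0x8d
3: ✓ CMP  NZCV=0000
4: · SUBEQ
5: · MOVEQ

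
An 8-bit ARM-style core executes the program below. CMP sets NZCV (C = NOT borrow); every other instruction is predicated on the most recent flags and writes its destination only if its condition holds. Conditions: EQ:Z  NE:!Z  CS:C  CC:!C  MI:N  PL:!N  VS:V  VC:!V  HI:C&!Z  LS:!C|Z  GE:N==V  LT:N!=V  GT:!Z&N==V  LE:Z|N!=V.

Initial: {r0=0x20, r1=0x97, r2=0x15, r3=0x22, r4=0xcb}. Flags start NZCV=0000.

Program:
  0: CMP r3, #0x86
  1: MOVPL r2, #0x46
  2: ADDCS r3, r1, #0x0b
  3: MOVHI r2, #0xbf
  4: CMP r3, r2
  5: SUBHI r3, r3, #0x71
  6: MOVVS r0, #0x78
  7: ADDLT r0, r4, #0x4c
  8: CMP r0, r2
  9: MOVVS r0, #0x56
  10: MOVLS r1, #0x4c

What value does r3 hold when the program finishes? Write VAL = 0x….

VAL = 0xb1

0: ✓ CMP  NZCV=1001
1: · MOVPL
2: · ADDCS
3: · MOVHI
4: ✓ CMP  NZCV=0010
5: ✓ SUBHI  r3←0xb1
6: · MOVVS
7: · ADDLT
8: ✓ CMP  NZCV=0010
9: · MOVVS
10: · MOVLS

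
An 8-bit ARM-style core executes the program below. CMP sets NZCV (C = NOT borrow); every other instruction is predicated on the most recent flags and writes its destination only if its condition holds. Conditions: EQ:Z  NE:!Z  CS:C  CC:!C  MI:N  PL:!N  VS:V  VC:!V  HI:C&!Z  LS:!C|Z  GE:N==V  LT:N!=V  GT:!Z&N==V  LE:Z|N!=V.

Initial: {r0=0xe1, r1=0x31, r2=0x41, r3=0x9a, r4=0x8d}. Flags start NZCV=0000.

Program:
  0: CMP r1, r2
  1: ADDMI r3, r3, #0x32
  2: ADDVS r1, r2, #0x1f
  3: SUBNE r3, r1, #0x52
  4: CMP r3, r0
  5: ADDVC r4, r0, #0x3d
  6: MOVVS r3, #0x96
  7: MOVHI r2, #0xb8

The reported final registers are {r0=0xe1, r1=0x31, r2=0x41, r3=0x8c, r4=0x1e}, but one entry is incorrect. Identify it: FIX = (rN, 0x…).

FIX = (r3, 0xdf)

[0] flags=1000 → (cmp)
[1] flags=1000 MI?T → r3=0xcc
[2] flags=1000 VS?F → skip
[3] flags=1000 NE?T → r3=0xdf
[4] flags=1000 → (cmp)
[5] flags=1000 VC?T → r4=0x1e
[6] flags=1000 VS?F → skip
[7] flags=1000 HI?F → skip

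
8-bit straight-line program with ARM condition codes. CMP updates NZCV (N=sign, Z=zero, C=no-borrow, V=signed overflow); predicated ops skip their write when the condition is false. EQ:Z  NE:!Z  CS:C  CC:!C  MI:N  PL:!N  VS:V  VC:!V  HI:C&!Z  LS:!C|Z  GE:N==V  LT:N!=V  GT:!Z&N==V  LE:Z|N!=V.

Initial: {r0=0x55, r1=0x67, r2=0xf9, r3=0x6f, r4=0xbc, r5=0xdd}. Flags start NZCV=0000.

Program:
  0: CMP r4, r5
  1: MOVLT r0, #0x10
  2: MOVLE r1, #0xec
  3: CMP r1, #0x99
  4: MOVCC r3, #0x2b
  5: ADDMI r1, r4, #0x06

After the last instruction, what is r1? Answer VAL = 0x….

[0] flags=1000 → (cmp)
[1] flags=1000 LT?T → r0=0x10
[2] flags=1000 LE?T → r1=0xec
[3] flags=0010 → (cmp)
[4] flags=0010 CC?F → skip
[5] flags=0010 MI?F → skip

VAL = 0xec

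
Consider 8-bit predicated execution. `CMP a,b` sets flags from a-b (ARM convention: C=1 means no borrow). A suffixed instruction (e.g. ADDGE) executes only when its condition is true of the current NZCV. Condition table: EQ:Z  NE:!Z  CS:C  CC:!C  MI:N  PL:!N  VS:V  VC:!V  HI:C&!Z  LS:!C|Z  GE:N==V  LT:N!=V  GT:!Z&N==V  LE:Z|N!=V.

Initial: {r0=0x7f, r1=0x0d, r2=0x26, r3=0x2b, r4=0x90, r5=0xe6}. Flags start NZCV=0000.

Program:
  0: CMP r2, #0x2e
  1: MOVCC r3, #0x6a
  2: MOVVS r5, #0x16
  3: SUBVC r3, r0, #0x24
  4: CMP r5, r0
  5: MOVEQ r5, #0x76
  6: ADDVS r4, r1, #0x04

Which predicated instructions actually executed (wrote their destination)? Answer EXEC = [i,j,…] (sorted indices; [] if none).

[0] flags=1000 → (cmp)
[1] flags=1000 CC?T → r3=0x6a
[2] flags=1000 VS?F → skip
[3] flags=1000 VC?T → r3=0x5b
[4] flags=0011 → (cmp)
[5] flags=0011 EQ?F → skip
[6] flags=0011 VS?T → r4=0x11

EXEC = [1,3,6]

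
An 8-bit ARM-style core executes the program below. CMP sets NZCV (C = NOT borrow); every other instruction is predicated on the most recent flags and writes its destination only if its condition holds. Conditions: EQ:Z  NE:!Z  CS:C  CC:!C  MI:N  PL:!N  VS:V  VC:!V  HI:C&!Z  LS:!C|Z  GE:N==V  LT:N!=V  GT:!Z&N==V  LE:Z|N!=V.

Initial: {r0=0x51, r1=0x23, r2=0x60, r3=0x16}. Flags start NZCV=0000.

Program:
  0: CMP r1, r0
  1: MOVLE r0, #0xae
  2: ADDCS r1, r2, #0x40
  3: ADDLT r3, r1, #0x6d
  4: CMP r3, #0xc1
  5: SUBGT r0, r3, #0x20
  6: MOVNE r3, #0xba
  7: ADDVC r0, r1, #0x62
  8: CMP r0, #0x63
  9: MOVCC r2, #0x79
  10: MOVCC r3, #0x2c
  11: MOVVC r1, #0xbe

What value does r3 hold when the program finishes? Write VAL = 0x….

[0] flags=1000 → (cmp)
[1] flags=1000 LE?T → r0=0xae
[2] flags=1000 CS?F → skip
[3] flags=1000 LT?T → r3=0x90
[4] flags=1000 → (cmp)
[5] flags=1000 GT?F → skip
[6] flags=1000 NE?T → r3=0xba
[7] flags=1000 VC?T → r0=0x85
[8] flags=0011 → (cmp)
[9] flags=0011 CC?F → skip
[10] flags=0011 CC?F → skip
[11] flags=0011 VC?F → skip

VAL = 0xba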